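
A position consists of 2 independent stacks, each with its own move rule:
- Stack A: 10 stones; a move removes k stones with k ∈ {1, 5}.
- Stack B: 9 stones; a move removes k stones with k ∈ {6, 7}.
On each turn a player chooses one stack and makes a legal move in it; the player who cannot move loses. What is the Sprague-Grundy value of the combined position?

Grundy values for stack A (subtraction set {1, 5}):
g(0) = mex{} = 0
g(1) = mex{0} = 1
g(2) = mex{1} = 0
g(3) = mex{0} = 1
g(4) = mex{1} = 0
g(5) = mex{0} = 1
g(6) = mex{1} = 0
g(7) = mex{0} = 1
g(8) = mex{1} = 0
g(9) = mex{0} = 1
g(10) = mex{1} = 0
So g(10) = 0.
Grundy values for stack B (subtraction set {6, 7}):
g(0) = mex{} = 0
g(1) = mex{} = 0
g(2) = mex{} = 0
g(3) = mex{} = 0
g(4) = mex{} = 0
g(5) = mex{} = 0
g(6) = mex{0} = 1
g(7) = mex{0} = 1
g(8) = mex{0} = 1
g(9) = mex{0} = 1
So g(9) = 1.
By the Sprague-Grundy theorem, the Grundy value of a sum of independent games is the XOR of the component values.
Combined value = 0 XOR 1 = 1.

1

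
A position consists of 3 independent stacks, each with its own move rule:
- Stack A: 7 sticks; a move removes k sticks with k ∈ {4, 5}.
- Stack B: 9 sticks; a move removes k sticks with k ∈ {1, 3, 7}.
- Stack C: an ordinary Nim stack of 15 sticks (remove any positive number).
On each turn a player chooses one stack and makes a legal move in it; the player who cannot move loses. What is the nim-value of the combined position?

Grundy values for stack A (subtraction set {4, 5}):
k:     0  1  2  3  4  5  6  7
g(k):  0  0  0  0  1  1  1  1
So g(7) = 1.
For stack B, compute g(0), g(1), … with moves {1, 3, 7}:
k:     0  1  2  3  4  5  6  7  8  9
g(k):  0  1  0  1  0  1  0  1  0  1
So g(9) = 1.
Stack C is a plain Nim stack of size 15, so its Grundy value is 15.
By the Sprague-Grundy theorem, the Grundy value of a sum of independent games is the XOR of the component values.
Combined value = 1 ⊕ 1 ⊕ 15 = 15.

15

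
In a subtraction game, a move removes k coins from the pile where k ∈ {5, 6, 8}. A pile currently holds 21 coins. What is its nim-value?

1

Build the Grundy sequence with g(k) = mex{g(k−s) : s ∈ {5, 6, 8}, s ≤ k}:
k:     0  1  2  3  4  5  6  7  8  9 10 11 12 13 14 15 16 17 18 19 20 21
g(k):  0  0  0  0  0  1  1  1  1  1  2  2  2  0  0  0  0  0  1  1  1  1
So g(21) = 1.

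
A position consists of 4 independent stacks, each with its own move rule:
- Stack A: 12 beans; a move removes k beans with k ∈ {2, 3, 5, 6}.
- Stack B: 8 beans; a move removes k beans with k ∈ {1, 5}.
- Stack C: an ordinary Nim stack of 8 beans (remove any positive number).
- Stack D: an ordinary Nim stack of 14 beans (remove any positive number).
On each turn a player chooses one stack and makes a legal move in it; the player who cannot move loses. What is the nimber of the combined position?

4

Build the Grundy sequence for stack A with g(k) = mex{g(k−s) : s ∈ {2, 3, 5, 6}, s ≤ k}:
g(0) = mex{} = 0
g(1) = mex{} = 0
g(2) = mex{0} = 1
g(3) = mex{0} = 1
g(4) = mex{0,1} = 2
g(5) = mex{0,1} = 2
g(6) = mex{0,1,2} = 3
g(7) = mex{0,1,2} = 3
g(8) = mex{1,2,3} = 0
g(9) = mex{1,2,3} = 0
g(10) = mex{0,2,3} = 1
g(11) = mex{0,2,3} = 1
g(12) = mex{0,1,3} = 2
So g(12) = 2.
Grundy values for stack B (subtraction set {1, 5}):
g(0) = mex{} = 0
g(1) = mex{0} = 1
g(2) = mex{1} = 0
g(3) = mex{0} = 1
g(4) = mex{1} = 0
g(5) = mex{0} = 1
g(6) = mex{1} = 0
g(7) = mex{0} = 1
g(8) = mex{1} = 0
So g(8) = 0.
Stack C is a plain Nim stack of size 8, so its Grundy value is 8.
Stack D is a plain Nim stack of size 14, so its Grundy value is 14.
By the Sprague-Grundy theorem, the Grundy value of a sum of independent games is the XOR of the component values.
Combined value = 2 XOR 0 XOR 8 XOR 14 = 4.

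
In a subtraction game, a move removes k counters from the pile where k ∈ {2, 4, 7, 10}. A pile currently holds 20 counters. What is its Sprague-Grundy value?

1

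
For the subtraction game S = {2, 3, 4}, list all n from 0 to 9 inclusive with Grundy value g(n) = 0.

0, 1, 6, 7

Compute g(0), g(1), … for moves {2, 3, 4}:
k:     0  1  2  3  4  5  6  7  8  9
g(k):  0  0  1  1  2  2  0  0  1  1
The P-positions (g = 0) in 0..9 are 0, 1, 6, 7.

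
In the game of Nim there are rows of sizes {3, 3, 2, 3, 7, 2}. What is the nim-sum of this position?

4

Nim-sum: 3 XOR 3 XOR 2 XOR 3 XOR 7 XOR 2 = 4.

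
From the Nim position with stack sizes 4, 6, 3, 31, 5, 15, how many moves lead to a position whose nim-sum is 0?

Compute the nim-sum pairwise:
4 ⊕ 6 = 2
2 ⊕ 3 = 1
1 ⊕ 31 = 30
30 ⊕ 5 = 27
27 ⊕ 15 = 20
The overall nim-sum is X = 20. A stack of size p has a winning move iff p XOR X < p (reduce it to p XOR X).
  4: 4 XOR 20 = 16 ≥ 4 — no move.
  6: 6 XOR 20 = 18 ≥ 6 — no move.
  3: 3 XOR 20 = 23 ≥ 3 — no move.
  31: 31 XOR 20 = 11 < 31 — winning move (to 11).
  5: 5 XOR 20 = 17 ≥ 5 — no move.
  15: 15 XOR 20 = 27 ≥ 15 — no move.
That gives 1 winning move.

1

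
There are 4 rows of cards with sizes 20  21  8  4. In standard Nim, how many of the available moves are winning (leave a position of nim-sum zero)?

1

Nim-sum: 20 XOR 21 XOR 8 XOR 4 = 13.
The overall nim-sum is X = 13. A row of size p has a winning move iff p XOR X < p (reduce it to p XOR X).
  20: 20 XOR 13 = 25 ≥ 20 — no move.
  21: 21 XOR 13 = 24 ≥ 21 — no move.
  8: 8 XOR 13 = 5 < 8 — winning move (to 5).
  4: 4 XOR 13 = 9 ≥ 4 — no move.
That gives 1 winning move.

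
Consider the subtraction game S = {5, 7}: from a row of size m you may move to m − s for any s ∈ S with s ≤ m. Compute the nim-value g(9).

Compute g(0), g(1), … for moves {5, 7}:
k:     0  1  2  3  4  5  6  7  8  9
g(k):  0  0  0  0  0  1  1  1  1  1
So g(9) = 1.

1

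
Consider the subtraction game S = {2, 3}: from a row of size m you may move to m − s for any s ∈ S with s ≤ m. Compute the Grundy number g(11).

0

Grundy values for subtraction set {2, 3}:
g(0) = mex{} = 0
g(1) = mex{} = 0
g(2) = mex{0} = 1
g(3) = mex{0} = 1
g(4) = mex{0,1} = 2
g(5) = mex{1} = 0
g(6) = mex{1,2} = 0
g(7) = mex{0,2} = 1
g(8) = mex{0} = 1
g(9) = mex{0,1} = 2
g(10) = mex{1} = 0
g(11) = mex{1,2} = 0
So g(11) = 0.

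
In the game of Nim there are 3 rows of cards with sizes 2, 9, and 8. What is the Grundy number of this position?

3

Write each in binary and XOR column by column:
  0010  (2)
  1001  (9)
  1000  (8)
  ----
  0011  (3)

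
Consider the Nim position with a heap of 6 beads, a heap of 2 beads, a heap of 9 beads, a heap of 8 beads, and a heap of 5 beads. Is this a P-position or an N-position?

P-position

Compute the nim-sum pairwise:
6 ⊕ 2 = 4
4 ⊕ 9 = 13
13 ⊕ 8 = 5
5 ⊕ 5 = 0
The nim-sum is 0, so this is a P-position: the player to move is in a losing position under optimal play.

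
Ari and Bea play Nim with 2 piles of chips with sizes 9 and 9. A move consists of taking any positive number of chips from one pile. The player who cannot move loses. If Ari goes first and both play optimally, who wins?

In binary:
  1001  (9)
  1001  (9)
  ----
  0000  (0)
The nim-sum is 0, so this is a P-position: the player to move is in a losing position under optimal play; Ari is about to move from it and so loses — Bea wins.

Bea wins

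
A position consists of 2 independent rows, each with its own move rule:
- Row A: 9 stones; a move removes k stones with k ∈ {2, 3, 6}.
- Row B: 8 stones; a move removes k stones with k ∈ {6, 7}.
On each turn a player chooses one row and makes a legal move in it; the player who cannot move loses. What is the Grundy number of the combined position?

Build the Grundy sequence for row A with g(k) = mex{g(k−s) : s ∈ {2, 3, 6}, s ≤ k}:
g(0) = mex{} = 0
g(1) = mex{} = 0
g(2) = mex{0} = 1
g(3) = mex{0} = 1
g(4) = mex{0,1} = 2
g(5) = mex{1} = 0
g(6) = mex{0,1,2} = 3
g(7) = mex{0,2} = 1
g(8) = mex{0,1,3} = 2
g(9) = mex{1,3} = 0
So g(9) = 0.
Build the Grundy sequence for row B with g(k) = mex{g(k−s) : s ∈ {6, 7}, s ≤ k}:
g(0) = mex{} = 0
g(1) = mex{} = 0
g(2) = mex{} = 0
g(3) = mex{} = 0
g(4) = mex{} = 0
g(5) = mex{} = 0
g(6) = mex{0} = 1
g(7) = mex{0} = 1
g(8) = mex{0} = 1
So g(8) = 1.
By the Sprague-Grundy theorem, the Grundy value of a sum of independent games is the XOR of the component values.
Combined value = 0 XOR 1 = 1.

1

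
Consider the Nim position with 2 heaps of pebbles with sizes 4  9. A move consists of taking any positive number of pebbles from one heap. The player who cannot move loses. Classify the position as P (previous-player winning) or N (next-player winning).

Compute the nim-sum pairwise:
4 ⊕ 9 = 13
The nim-sum is 13 ≠ 0, so this is an N-position: the player to move can win.

N-position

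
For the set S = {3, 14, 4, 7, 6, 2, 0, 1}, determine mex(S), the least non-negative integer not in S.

The values 0, 1, 2, 3, 4 are all present; 5 is the first non-negative integer missing from the set.

5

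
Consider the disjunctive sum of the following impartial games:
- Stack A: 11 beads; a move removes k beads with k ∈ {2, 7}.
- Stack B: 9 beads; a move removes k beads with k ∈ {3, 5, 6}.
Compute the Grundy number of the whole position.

Build the Grundy sequence for stack A with g(k) = mex{g(k−s) : s ∈ {2, 7}, s ≤ k}:
k:     0  1  2  3  4  5  6  7  8  9 10 11
g(k):  0  0  1  1  0  0  1  1  2  0  0  1
So g(11) = 1.
Grundy values for stack B (subtraction set {3, 5, 6}):
g(0) = mex{} = 0
g(1) = mex{} = 0
g(2) = mex{} = 0
g(3) = mex{0} = 1
g(4) = mex{0} = 1
g(5) = mex{0} = 1
g(6) = mex{0,1} = 2
g(7) = mex{0,1} = 2
g(8) = mex{0,1} = 2
g(9) = mex{1,2} = 0
So g(9) = 0.
By the Sprague-Grundy theorem, the Grundy value of a sum of independent games is the XOR of the component values.
Combined value = 1 ⊕ 0 = 1.

1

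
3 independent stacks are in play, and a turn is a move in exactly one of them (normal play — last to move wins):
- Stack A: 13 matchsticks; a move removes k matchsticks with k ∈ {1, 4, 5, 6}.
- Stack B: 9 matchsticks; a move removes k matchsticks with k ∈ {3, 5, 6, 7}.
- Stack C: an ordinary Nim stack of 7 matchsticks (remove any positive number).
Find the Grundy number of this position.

6

Build the Grundy sequence for stack A with g(k) = mex{g(k−s) : s ∈ {1, 4, 5, 6}, s ≤ k}:
k:     0  1  2  3  4  5  6  7  8  9 10 11 12 13
g(k):  0  1  0  1  2  3  2  3  4  0  1  0  1  2
So g(13) = 2.
Build the Grundy sequence for stack B with g(k) = mex{g(k−s) : s ∈ {3, 5, 6, 7}, s ≤ k}:
k:     0  1  2  3  4  5  6  7  8  9
g(k):  0  0  0  1  1  1  2  2  2  3
So g(9) = 3.
Stack C is a plain Nim stack of size 7, so its Grundy value is 7.
The value of a disjunctive sum is the nim-sum of the parts.
Combined value = 2 ⊕ 3 ⊕ 7 = 6.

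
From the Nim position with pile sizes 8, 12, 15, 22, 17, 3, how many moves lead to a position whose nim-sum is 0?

Compute the nim-sum pairwise:
8 ⊕ 12 = 4
4 ⊕ 15 = 11
11 ⊕ 22 = 29
29 ⊕ 17 = 12
12 ⊕ 3 = 15
The overall nim-sum is X = 15. A pile of size p has a winning move iff p XOR X < p (reduce it to p XOR X).
  8: 8 XOR 15 = 7 < 8 — winning move (to 7).
  12: 12 XOR 15 = 3 < 12 — winning move (to 3).
  15: 15 XOR 15 = 0 < 15 — winning move (to 0).
  22: 22 XOR 15 = 25 ≥ 22 — no move.
  17: 17 XOR 15 = 30 ≥ 17 — no move.
  3: 3 XOR 15 = 12 ≥ 3 — no move.
That gives 3 winning moves.

3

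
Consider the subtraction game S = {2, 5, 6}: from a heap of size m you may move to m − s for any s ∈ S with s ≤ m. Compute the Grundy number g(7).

Build the Grundy sequence with g(k) = mex{g(k−s) : s ∈ {2, 5, 6}, s ≤ k}:
g(0) = mex{} = 0
g(1) = mex{} = 0
g(2) = mex{0} = 1
g(3) = mex{0} = 1
g(4) = mex{1} = 0
g(5) = mex{0,1} = 2
g(6) = mex{0} = 1
g(7) = mex{0,1,2} = 3
So g(7) = 3.

3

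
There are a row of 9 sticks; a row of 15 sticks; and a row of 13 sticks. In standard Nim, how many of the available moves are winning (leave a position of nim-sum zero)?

3

In binary:
  1001  (9)
  1111  (15)
  1101  (13)
  ----
  1011  (11)
The overall nim-sum is X = 11. A row of size p has a winning move iff p XOR X < p (reduce it to p XOR X).
  9: 9 XOR 11 = 2 < 9 — winning move (to 2).
  15: 15 XOR 11 = 4 < 15 — winning move (to 4).
  13: 13 XOR 11 = 6 < 13 — winning move (to 6).
That gives 3 winning moves.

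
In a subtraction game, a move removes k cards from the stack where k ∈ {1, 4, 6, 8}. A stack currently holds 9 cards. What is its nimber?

Build the Grundy sequence with g(k) = mex{g(k−s) : s ∈ {1, 4, 6, 8}, s ≤ k}:
g(0) = mex{} = 0
g(1) = mex{0} = 1
g(2) = mex{1} = 0
g(3) = mex{0} = 1
g(4) = mex{0,1} = 2
g(5) = mex{1,2} = 0
g(6) = mex{0} = 1
g(7) = mex{1} = 0
g(8) = mex{0,2} = 1
g(9) = mex{0,1} = 2
So g(9) = 2.

2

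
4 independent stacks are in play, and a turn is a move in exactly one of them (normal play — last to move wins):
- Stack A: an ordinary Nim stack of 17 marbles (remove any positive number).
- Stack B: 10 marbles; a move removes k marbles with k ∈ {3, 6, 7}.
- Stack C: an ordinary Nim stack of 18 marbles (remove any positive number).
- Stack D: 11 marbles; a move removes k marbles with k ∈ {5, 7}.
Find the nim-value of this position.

1

Stack A is a plain Nim stack of size 17, so its Grundy value is 17.
Build the Grundy sequence for stack B with g(k) = mex{g(k−s) : s ∈ {3, 6, 7}, s ≤ k}:
g(0) = mex{} = 0
g(1) = mex{} = 0
g(2) = mex{} = 0
g(3) = mex{0} = 1
g(4) = mex{0} = 1
g(5) = mex{0} = 1
g(6) = mex{0,1} = 2
g(7) = mex{0,1} = 2
g(8) = mex{0,1} = 2
g(9) = mex{0,1,2} = 3
g(10) = mex{1,2} = 0
So g(10) = 0.
Stack C is a plain Nim stack of size 18, so its Grundy value is 18.
Grundy values for stack D (subtraction set {5, 7}):
k:     0  1  2  3  4  5  6  7  8  9 10 11
g(k):  0  0  0  0  0  1  1  1  1  1  2  2
So g(11) = 2.
By the Sprague-Grundy theorem, the Grundy value of a sum of independent games is the XOR of the component values.
Combined value = 17 XOR 0 XOR 18 XOR 2 = 1.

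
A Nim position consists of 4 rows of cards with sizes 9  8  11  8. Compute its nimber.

Nim-sum: 9 ⊕ 8 ⊕ 11 ⊕ 8 = 2.

2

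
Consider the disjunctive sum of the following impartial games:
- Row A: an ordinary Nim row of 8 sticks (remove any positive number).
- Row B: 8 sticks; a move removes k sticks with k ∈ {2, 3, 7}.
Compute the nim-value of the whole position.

Row A is a plain Nim row of size 8, so its Grundy value is 8.
For row B, compute g(0), g(1), … with moves {2, 3, 7}:
g(0) = mex{} = 0
g(1) = mex{} = 0
g(2) = mex{0} = 1
g(3) = mex{0} = 1
g(4) = mex{0,1} = 2
g(5) = mex{1} = 0
g(6) = mex{1,2} = 0
g(7) = mex{0,2} = 1
g(8) = mex{0} = 1
So g(8) = 1.
The value of a disjunctive sum is the nim-sum of the parts.
Combined value = 8 XOR 1 = 9.

9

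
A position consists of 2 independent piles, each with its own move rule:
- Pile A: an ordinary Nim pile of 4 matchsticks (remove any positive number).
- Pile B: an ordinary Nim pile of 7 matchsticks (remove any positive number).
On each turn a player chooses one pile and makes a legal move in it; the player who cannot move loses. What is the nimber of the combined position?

3

Pile A is a plain Nim pile of size 4, so its Grundy value is 4.
Pile B is a plain Nim pile of size 7, so its Grundy value is 7.
By the Sprague-Grundy theorem, the Grundy value of a sum of independent games is the XOR of the component values.
Combined value = 4 ⊕ 7 = 3.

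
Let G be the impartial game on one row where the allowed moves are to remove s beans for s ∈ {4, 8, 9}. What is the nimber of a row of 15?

Compute g(0), g(1), … for moves {4, 8, 9}:
k:     0  1  2  3  4  5  6  7  8  9 10 11 12 13 14 15
g(k):  0  0  0  0  1  1  1  1  2  2  2  2  3  0  0  0
So g(15) = 0.

0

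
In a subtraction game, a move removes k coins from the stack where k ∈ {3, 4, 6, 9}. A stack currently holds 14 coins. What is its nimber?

0

Grundy values for subtraction set {3, 4, 6, 9}:
g(0) = mex{} = 0
g(1) = mex{} = 0
g(2) = mex{} = 0
g(3) = mex{0} = 1
g(4) = mex{0} = 1
g(5) = mex{0} = 1
g(6) = mex{0,1} = 2
g(7) = mex{0,1} = 2
g(8) = mex{0,1} = 2
g(9) = mex{0,1,2} = 3
g(10) = mex{0,1,2} = 3
g(11) = mex{0,1,2} = 3
g(12) = mex{1,2,3} = 0
g(13) = mex{1,2,3} = 0
g(14) = mex{1,2,3} = 0
So g(14) = 0.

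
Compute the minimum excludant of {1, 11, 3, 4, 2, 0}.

The values 0, 1, 2, 3, 4 are all present; 5 is the first non-negative integer missing from the set.

5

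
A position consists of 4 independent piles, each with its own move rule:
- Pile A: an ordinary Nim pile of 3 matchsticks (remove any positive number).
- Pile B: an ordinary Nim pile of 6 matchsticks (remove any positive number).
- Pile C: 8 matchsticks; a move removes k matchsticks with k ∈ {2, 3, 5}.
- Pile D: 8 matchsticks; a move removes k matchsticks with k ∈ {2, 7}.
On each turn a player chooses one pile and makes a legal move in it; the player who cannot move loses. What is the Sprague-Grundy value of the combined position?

Pile A is a plain Nim pile of size 3, so its Grundy value is 3.
Pile B is a plain Nim pile of size 6, so its Grundy value is 6.
Build the Grundy sequence for pile C with g(k) = mex{g(k−s) : s ∈ {2, 3, 5}, s ≤ k}:
g(0) = mex{} = 0
g(1) = mex{} = 0
g(2) = mex{0} = 1
g(3) = mex{0} = 1
g(4) = mex{0,1} = 2
g(5) = mex{0,1} = 2
g(6) = mex{0,1,2} = 3
g(7) = mex{1,2} = 0
g(8) = mex{1,2,3} = 0
So g(8) = 0.
For pile D, compute g(0), g(1), … with moves {2, 7}:
g(0) = mex{} = 0
g(1) = mex{} = 0
g(2) = mex{0} = 1
g(3) = mex{0} = 1
g(4) = mex{1} = 0
g(5) = mex{1} = 0
g(6) = mex{0} = 1
g(7) = mex{0} = 1
g(8) = mex{0,1} = 2
So g(8) = 2.
The value of a disjunctive sum is the nim-sum of the parts.
Combined value = 3 ⊕ 6 ⊕ 0 ⊕ 2 = 7.

7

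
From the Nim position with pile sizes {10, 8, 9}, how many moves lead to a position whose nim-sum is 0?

3

Nim-sum: 10 ^ 8 ^ 9 = 11.
The overall nim-sum is X = 11. A pile of size p has a winning move iff p XOR X < p (reduce it to p XOR X).
  10: 10 XOR 11 = 1 < 10 — winning move (to 1).
  8: 8 XOR 11 = 3 < 8 — winning move (to 3).
  9: 9 XOR 11 = 2 < 9 — winning move (to 2).
That gives 3 winning moves.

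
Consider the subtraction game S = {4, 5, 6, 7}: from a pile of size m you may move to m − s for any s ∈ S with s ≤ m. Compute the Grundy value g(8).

Grundy values for subtraction set {4, 5, 6, 7}:
k:     0  1  2  3  4  5  6  7  8
g(k):  0  0  0  0  1  1  1  1  2
So g(8) = 2.

2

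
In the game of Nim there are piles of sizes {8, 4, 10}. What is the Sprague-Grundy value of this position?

6

Nim-sum: 8 XOR 4 XOR 10 = 6.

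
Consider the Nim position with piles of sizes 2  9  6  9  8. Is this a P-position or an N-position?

N-position

Nim-sum: 2 ^ 9 ^ 6 ^ 9 ^ 8 = 12.
The nim-sum is 12 ≠ 0, so this is an N-position: the player to move can win.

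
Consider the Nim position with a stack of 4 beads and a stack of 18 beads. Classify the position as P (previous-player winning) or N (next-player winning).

N-position

Nim-sum: 4 ⊕ 18 = 22.
The nim-sum is 22 ≠ 0, so this is an N-position: the player to move can win.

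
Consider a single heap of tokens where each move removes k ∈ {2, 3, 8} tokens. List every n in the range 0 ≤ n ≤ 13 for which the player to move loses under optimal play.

Grundy values for subtraction set {2, 3, 8}:
g(0) = mex{} = 0
g(1) = mex{} = 0
g(2) = mex{0} = 1
g(3) = mex{0} = 1
g(4) = mex{0,1} = 2
g(5) = mex{1} = 0
g(6) = mex{1,2} = 0
g(7) = mex{0,2} = 1
g(8) = mex{0} = 1
g(9) = mex{0,1} = 2
g(10) = mex{1} = 0
g(11) = mex{1,2} = 0
g(12) = mex{0,2} = 1
g(13) = mex{0} = 1
The P-positions (g = 0) in 0..13 are 0, 1, 5, 6, 10, 11.

0, 1, 5, 6, 10, 11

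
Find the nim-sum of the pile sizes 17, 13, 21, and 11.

2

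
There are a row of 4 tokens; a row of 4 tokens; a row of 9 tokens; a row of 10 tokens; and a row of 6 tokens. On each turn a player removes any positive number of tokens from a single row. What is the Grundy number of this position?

5

Compute the nim-sum pairwise:
4 ⊕ 4 = 0
0 ⊕ 9 = 9
9 ⊕ 10 = 3
3 ⊕ 6 = 5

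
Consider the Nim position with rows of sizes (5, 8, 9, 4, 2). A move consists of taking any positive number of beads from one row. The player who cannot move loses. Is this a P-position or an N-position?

N-position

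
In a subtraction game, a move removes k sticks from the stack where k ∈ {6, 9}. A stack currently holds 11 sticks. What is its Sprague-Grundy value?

Grundy values for subtraction set {6, 9}:
g(0) = mex{} = 0
g(1) = mex{} = 0
g(2) = mex{} = 0
g(3) = mex{} = 0
g(4) = mex{} = 0
g(5) = mex{} = 0
g(6) = mex{0} = 1
g(7) = mex{0} = 1
g(8) = mex{0} = 1
g(9) = mex{0} = 1
g(10) = mex{0} = 1
g(11) = mex{0} = 1
So g(11) = 1.

1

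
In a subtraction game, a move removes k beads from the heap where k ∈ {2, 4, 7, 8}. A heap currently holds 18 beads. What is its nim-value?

Build the Grundy sequence with g(k) = mex{g(k−s) : s ∈ {2, 4, 7, 8}, s ≤ k}:
k:     0  1  2  3  4  5  6  7  8  9 10 11 12 13 14 15 16 17 18
g(k):  0  0  1  1  2  2  0  3  1  4  2  0  0  1  1  2  2  0  3
So g(18) = 3.

3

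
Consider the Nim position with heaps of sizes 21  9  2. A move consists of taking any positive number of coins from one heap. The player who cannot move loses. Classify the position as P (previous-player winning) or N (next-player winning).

N-position

In binary:
  10101  (21)
  01001  (9)
  00010  (2)
  -----
  11110  (30)
The nim-sum is 30 ≠ 0, so this is an N-position: the player to move can win.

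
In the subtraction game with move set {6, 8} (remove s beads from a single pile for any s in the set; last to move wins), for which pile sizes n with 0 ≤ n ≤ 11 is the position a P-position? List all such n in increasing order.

Build the Grundy sequence with g(k) = mex{g(k−s) : s ∈ {6, 8}, s ≤ k}:
k:     0  1  2  3  4  5  6  7  8  9 10 11
g(k):  0  0  0  0  0  0  1  1  1  1  1  1
The P-positions (g = 0) in 0..11 are 0, 1, 2, 3, 4, 5.

0, 1, 2, 3, 4, 5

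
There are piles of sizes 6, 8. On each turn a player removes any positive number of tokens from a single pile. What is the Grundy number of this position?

14

Write each in binary and XOR column by column:
  0110  (6)
  1000  (8)
  ----
  1110  (14)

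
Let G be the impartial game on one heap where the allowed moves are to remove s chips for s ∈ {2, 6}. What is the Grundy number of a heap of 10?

Grundy values for subtraction set {2, 6}:
k:     0  1  2  3  4  5  6  7  8  9 10
g(k):  0  0  1  1  0  0  1  1  0  0  1
So g(10) = 1.

1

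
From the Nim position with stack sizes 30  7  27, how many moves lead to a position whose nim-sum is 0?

3

Compute the nim-sum pairwise:
30 XOR 7 = 25
25 XOR 27 = 2
The overall nim-sum is X = 2. A stack of size p has a winning move iff p XOR X < p (reduce it to p XOR X).
  30: 30 XOR 2 = 28 < 30 — winning move (to 28).
  7: 7 XOR 2 = 5 < 7 — winning move (to 5).
  27: 27 XOR 2 = 25 < 27 — winning move (to 25).
That gives 3 winning moves.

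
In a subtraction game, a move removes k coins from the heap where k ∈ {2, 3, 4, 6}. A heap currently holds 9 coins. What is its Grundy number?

0

Compute g(0), g(1), … for moves {2, 3, 4, 6}:
g(0) = mex{} = 0
g(1) = mex{} = 0
g(2) = mex{0} = 1
g(3) = mex{0} = 1
g(4) = mex{0,1} = 2
g(5) = mex{0,1} = 2
g(6) = mex{0,1,2} = 3
g(7) = mex{0,1,2} = 3
g(8) = mex{1,2,3} = 0
g(9) = mex{1,2,3} = 0
So g(9) = 0.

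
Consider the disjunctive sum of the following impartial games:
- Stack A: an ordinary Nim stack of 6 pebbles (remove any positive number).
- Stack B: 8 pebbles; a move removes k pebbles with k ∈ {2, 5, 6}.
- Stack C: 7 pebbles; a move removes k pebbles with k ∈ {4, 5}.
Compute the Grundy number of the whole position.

Stack A is a plain Nim stack of size 6, so its Grundy value is 6.
For stack B, compute g(0), g(1), … with moves {2, 5, 6}:
g(0) = mex{} = 0
g(1) = mex{} = 0
g(2) = mex{0} = 1
g(3) = mex{0} = 1
g(4) = mex{1} = 0
g(5) = mex{0,1} = 2
g(6) = mex{0} = 1
g(7) = mex{0,1,2} = 3
g(8) = mex{1} = 0
So g(8) = 0.
For stack C, compute g(0), g(1), … with moves {4, 5}:
g(0) = mex{} = 0
g(1) = mex{} = 0
g(2) = mex{} = 0
g(3) = mex{} = 0
g(4) = mex{0} = 1
g(5) = mex{0} = 1
g(6) = mex{0} = 1
g(7) = mex{0} = 1
So g(7) = 1.
By the Sprague-Grundy theorem, the Grundy value of a sum of independent games is the XOR of the component values.
Combined value = 6 XOR 0 XOR 1 = 7.

7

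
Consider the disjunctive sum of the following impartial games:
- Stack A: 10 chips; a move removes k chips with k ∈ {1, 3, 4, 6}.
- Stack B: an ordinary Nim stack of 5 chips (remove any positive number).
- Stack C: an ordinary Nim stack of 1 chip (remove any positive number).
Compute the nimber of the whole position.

5

Build the Grundy sequence for stack A with g(k) = mex{g(k−s) : s ∈ {1, 3, 4, 6}, s ≤ k}:
g(0) = mex{} = 0
g(1) = mex{0} = 1
g(2) = mex{1} = 0
g(3) = mex{0} = 1
g(4) = mex{0,1} = 2
g(5) = mex{0,1,2} = 3
g(6) = mex{0,1,3} = 2
g(7) = mex{1,2} = 0
g(8) = mex{0,2,3} = 1
g(9) = mex{1,2,3} = 0
g(10) = mex{0,2} = 1
So g(10) = 1.
Stack B is a plain Nim stack of size 5, so its Grundy value is 5.
Stack C is a plain Nim stack of size 1, so its Grundy value is 1.
The value of a disjunctive sum is the nim-sum of the parts.
Combined value = 1 XOR 5 XOR 1 = 5.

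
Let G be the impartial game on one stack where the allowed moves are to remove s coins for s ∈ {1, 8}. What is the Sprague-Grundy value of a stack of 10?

1

Build the Grundy sequence with g(k) = mex{g(k−s) : s ∈ {1, 8}, s ≤ k}:
k:     0  1  2  3  4  5  6  7  8  9 10
g(k):  0  1  0  1  0  1  0  1  2  0  1
So g(10) = 1.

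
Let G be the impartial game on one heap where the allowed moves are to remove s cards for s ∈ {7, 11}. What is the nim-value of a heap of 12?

1

Compute g(0), g(1), … for moves {7, 11}:
g(0) = mex{} = 0
g(1) = mex{} = 0
g(2) = mex{} = 0
g(3) = mex{} = 0
g(4) = mex{} = 0
g(5) = mex{} = 0
g(6) = mex{} = 0
g(7) = mex{0} = 1
g(8) = mex{0} = 1
g(9) = mex{0} = 1
g(10) = mex{0} = 1
g(11) = mex{0} = 1
g(12) = mex{0} = 1
So g(12) = 1.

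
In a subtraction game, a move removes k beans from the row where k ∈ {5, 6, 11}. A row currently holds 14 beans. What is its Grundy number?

2

Build the Grundy sequence with g(k) = mex{g(k−s) : s ∈ {5, 6, 11}, s ≤ k}:
g(0) = mex{} = 0
g(1) = mex{} = 0
g(2) = mex{} = 0
g(3) = mex{} = 0
g(4) = mex{} = 0
g(5) = mex{0} = 1
g(6) = mex{0} = 1
g(7) = mex{0} = 1
g(8) = mex{0} = 1
g(9) = mex{0} = 1
g(10) = mex{0,1} = 2
g(11) = mex{0,1} = 2
g(12) = mex{0,1} = 2
g(13) = mex{0,1} = 2
g(14) = mex{0,1} = 2
So g(14) = 2.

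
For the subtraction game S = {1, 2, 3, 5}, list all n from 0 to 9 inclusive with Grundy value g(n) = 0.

0, 4, 8

Build the Grundy sequence with g(k) = mex{g(k−s) : s ∈ {1, 2, 3, 5}, s ≤ k}:
k:     0  1  2  3  4  5  6  7  8  9
g(k):  0  1  2  3  0  1  2  3  0  1
The P-positions (g = 0) in 0..9 are 0, 4, 8.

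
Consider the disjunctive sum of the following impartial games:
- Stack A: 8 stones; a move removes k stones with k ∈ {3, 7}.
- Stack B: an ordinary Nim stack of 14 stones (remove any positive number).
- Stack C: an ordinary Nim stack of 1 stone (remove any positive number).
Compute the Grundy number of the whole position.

13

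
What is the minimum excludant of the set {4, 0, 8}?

1

0 is in the set but 1 is not, so the mex is 1.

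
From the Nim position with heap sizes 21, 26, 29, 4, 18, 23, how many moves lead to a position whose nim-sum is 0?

Nim-sum: 21 ^ 26 ^ 29 ^ 4 ^ 18 ^ 23 = 19.
The overall nim-sum is X = 19. A heap of size p has a winning move iff p XOR X < p (reduce it to p XOR X).
  21: 21 XOR 19 = 6 < 21 — winning move (to 6).
  26: 26 XOR 19 = 9 < 26 — winning move (to 9).
  29: 29 XOR 19 = 14 < 29 — winning move (to 14).
  4: 4 XOR 19 = 23 ≥ 4 — no move.
  18: 18 XOR 19 = 1 < 18 — winning move (to 1).
  23: 23 XOR 19 = 4 < 23 — winning move (to 4).
That gives 5 winning moves.

5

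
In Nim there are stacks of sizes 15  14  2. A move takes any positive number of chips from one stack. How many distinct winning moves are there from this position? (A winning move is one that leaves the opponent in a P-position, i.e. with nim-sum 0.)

3

Nim-sum: 15 ⊕ 14 ⊕ 2 = 3.
The overall nim-sum is X = 3. A stack of size p has a winning move iff p XOR X < p (reduce it to p XOR X).
  15: 15 XOR 3 = 12 < 15 — winning move (to 12).
  14: 14 XOR 3 = 13 < 14 — winning move (to 13).
  2: 2 XOR 3 = 1 < 2 — winning move (to 1).
That gives 3 winning moves.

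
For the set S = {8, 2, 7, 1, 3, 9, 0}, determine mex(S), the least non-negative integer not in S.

4

The values 0, 1, 2, 3 are all present; 4 is the first non-negative integer missing from the set.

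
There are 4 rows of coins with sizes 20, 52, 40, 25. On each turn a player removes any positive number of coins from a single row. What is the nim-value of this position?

17

Bitwise XOR of the heap sizes:
  010100  (20)
  110100  (52)
  101000  (40)
  011001  (25)
  ------
  010001  (17)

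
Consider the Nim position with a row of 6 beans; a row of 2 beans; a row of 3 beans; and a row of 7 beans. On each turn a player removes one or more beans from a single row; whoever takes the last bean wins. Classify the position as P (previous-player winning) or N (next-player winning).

P-position

Nim-sum: 6 ^ 2 ^ 3 ^ 7 = 0.
The nim-sum is 0, so this is a P-position: the player to move is in a losing position under optimal play.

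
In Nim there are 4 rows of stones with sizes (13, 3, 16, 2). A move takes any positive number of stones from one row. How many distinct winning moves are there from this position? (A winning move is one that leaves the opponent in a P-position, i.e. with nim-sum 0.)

Compute the nim-sum pairwise:
13 XOR 3 = 14
14 XOR 16 = 30
30 XOR 2 = 28
The overall nim-sum is X = 28. A row of size p has a winning move iff p XOR X < p (reduce it to p XOR X).
  13: 13 XOR 28 = 17 ≥ 13 — no move.
  3: 3 XOR 28 = 31 ≥ 3 — no move.
  16: 16 XOR 28 = 12 < 16 — winning move (to 12).
  2: 2 XOR 28 = 30 ≥ 2 — no move.
That gives 1 winning move.

1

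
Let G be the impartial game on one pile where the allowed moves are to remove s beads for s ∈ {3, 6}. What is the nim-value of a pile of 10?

Build the Grundy sequence with g(k) = mex{g(k−s) : s ∈ {3, 6}, s ≤ k}:
k:     0  1  2  3  4  5  6  7  8  9 10
g(k):  0  0  0  1  1  1  2  2  2  0  0
So g(10) = 0.

0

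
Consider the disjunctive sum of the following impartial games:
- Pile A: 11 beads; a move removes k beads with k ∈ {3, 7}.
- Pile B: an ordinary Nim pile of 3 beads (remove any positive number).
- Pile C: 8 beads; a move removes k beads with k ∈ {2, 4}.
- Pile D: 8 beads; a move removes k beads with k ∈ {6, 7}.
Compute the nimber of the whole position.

3

Grundy values for pile A (subtraction set {3, 7}):
g(0) = mex{} = 0
g(1) = mex{} = 0
g(2) = mex{} = 0
g(3) = mex{0} = 1
g(4) = mex{0} = 1
g(5) = mex{0} = 1
g(6) = mex{1} = 0
g(7) = mex{0,1} = 2
g(8) = mex{0,1} = 2
g(9) = mex{0} = 1
g(10) = mex{1,2} = 0
g(11) = mex{1,2} = 0
So g(11) = 0.
Pile B is a plain Nim pile of size 3, so its Grundy value is 3.
For pile C, compute g(0), g(1), … with moves {2, 4}:
g(0) = mex{} = 0
g(1) = mex{} = 0
g(2) = mex{0} = 1
g(3) = mex{0} = 1
g(4) = mex{0,1} = 2
g(5) = mex{0,1} = 2
g(6) = mex{1,2} = 0
g(7) = mex{1,2} = 0
g(8) = mex{0,2} = 1
So g(8) = 1.
Build the Grundy sequence for pile D with g(k) = mex{g(k−s) : s ∈ {6, 7}, s ≤ k}:
g(0) = mex{} = 0
g(1) = mex{} = 0
g(2) = mex{} = 0
g(3) = mex{} = 0
g(4) = mex{} = 0
g(5) = mex{} = 0
g(6) = mex{0} = 1
g(7) = mex{0} = 1
g(8) = mex{0} = 1
So g(8) = 1.
By the Sprague-Grundy theorem, the Grundy value of a sum of independent games is the XOR of the component values.
Combined value = 0 ⊕ 3 ⊕ 1 ⊕ 1 = 3.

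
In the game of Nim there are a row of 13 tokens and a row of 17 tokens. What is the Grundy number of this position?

28

Compute the nim-sum pairwise:
13 ⊕ 17 = 28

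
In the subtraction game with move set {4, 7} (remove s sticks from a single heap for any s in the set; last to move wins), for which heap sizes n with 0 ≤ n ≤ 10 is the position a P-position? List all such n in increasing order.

Compute g(0), g(1), … for moves {4, 7}:
g(0) = mex{} = 0
g(1) = mex{} = 0
g(2) = mex{} = 0
g(3) = mex{} = 0
g(4) = mex{0} = 1
g(5) = mex{0} = 1
g(6) = mex{0} = 1
g(7) = mex{0} = 1
g(8) = mex{0,1} = 2
g(9) = mex{0,1} = 2
g(10) = mex{0,1} = 2
The P-positions (g = 0) in 0..10 are 0, 1, 2, 3.

0, 1, 2, 3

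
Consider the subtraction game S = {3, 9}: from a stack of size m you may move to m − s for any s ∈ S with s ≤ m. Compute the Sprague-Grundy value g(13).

Build the Grundy sequence with g(k) = mex{g(k−s) : s ∈ {3, 9}, s ≤ k}:
g(0) = mex{} = 0
g(1) = mex{} = 0
g(2) = mex{} = 0
g(3) = mex{0} = 1
g(4) = mex{0} = 1
g(5) = mex{0} = 1
g(6) = mex{1} = 0
g(7) = mex{1} = 0
g(8) = mex{1} = 0
g(9) = mex{0} = 1
g(10) = mex{0} = 1
g(11) = mex{0} = 1
g(12) = mex{1} = 0
g(13) = mex{1} = 0
So g(13) = 0.

0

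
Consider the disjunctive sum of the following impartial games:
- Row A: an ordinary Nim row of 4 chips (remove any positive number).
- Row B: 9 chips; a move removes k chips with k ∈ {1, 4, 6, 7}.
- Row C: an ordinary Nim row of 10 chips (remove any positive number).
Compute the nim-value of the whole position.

12

Row A is a plain Nim row of size 4, so its Grundy value is 4.
For row B, compute g(0), g(1), … with moves {1, 4, 6, 7}:
k:     0  1  2  3  4  5  6  7  8  9
g(k):  0  1  0  1  2  0  1  2  3  2
So g(9) = 2.
Row C is a plain Nim row of size 10, so its Grundy value is 10.
By the Sprague-Grundy theorem, the Grundy value of a sum of independent games is the XOR of the component values.
Combined value = 4 XOR 2 XOR 10 = 12.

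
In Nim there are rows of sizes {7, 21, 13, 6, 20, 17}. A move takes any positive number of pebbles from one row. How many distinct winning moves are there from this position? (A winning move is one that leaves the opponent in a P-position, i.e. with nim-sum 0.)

3

Compute the nim-sum pairwise:
7 ⊕ 21 = 18
18 ⊕ 13 = 31
31 ⊕ 6 = 25
25 ⊕ 20 = 13
13 ⊕ 17 = 28
The overall nim-sum is X = 28. A row of size p has a winning move iff p XOR X < p (reduce it to p XOR X).
  7: 7 XOR 28 = 27 ≥ 7 — no move.
  21: 21 XOR 28 = 9 < 21 — winning move (to 9).
  13: 13 XOR 28 = 17 ≥ 13 — no move.
  6: 6 XOR 28 = 26 ≥ 6 — no move.
  20: 20 XOR 28 = 8 < 20 — winning move (to 8).
  17: 17 XOR 28 = 13 < 17 — winning move (to 13).
That gives 3 winning moves.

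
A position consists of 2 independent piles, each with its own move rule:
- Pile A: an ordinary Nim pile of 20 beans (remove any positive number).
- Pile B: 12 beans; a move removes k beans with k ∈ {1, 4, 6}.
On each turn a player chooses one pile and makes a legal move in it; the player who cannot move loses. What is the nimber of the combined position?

Pile A is a plain Nim pile of size 20, so its Grundy value is 20.
For pile B, compute g(0), g(1), … with moves {1, 4, 6}:
k:     0  1  2  3  4  5  6  7  8  9 10 11 12
g(k):  0  1  0  1  2  0  1  0  1  2  0  1  0
So g(12) = 0.
The value of a disjunctive sum is the nim-sum of the parts.
Combined value = 20 ⊕ 0 = 20.

20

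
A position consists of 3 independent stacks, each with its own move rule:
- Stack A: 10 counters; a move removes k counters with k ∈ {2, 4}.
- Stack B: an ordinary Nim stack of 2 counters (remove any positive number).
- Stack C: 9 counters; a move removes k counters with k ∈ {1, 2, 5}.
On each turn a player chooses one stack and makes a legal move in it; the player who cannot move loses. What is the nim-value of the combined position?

Grundy values for stack A (subtraction set {2, 4}):
g(0) = mex{} = 0
g(1) = mex{} = 0
g(2) = mex{0} = 1
g(3) = mex{0} = 1
g(4) = mex{0,1} = 2
g(5) = mex{0,1} = 2
g(6) = mex{1,2} = 0
g(7) = mex{1,2} = 0
g(8) = mex{0,2} = 1
g(9) = mex{0,2} = 1
g(10) = mex{0,1} = 2
So g(10) = 2.
Stack B is a plain Nim stack of size 2, so its Grundy value is 2.
Build the Grundy sequence for stack C with g(k) = mex{g(k−s) : s ∈ {1, 2, 5}, s ≤ k}:
k:     0  1  2  3  4  5  6  7  8  9
g(k):  0  1  2  0  1  2  0  1  2  0
So g(9) = 0.
The value of a disjunctive sum is the nim-sum of the parts.
Combined value = 2 XOR 2 XOR 0 = 0.

0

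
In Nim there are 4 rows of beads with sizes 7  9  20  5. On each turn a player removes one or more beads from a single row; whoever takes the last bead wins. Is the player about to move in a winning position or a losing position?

Winning position

Nim-sum: 7 XOR 9 XOR 20 XOR 5 = 31.
The nim-sum is 31 ≠ 0, so this is an N-position: the player to move can win.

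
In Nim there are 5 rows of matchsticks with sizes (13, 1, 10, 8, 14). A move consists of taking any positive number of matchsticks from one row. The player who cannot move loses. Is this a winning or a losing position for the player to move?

Nim-sum: 13 ⊕ 1 ⊕ 10 ⊕ 8 ⊕ 14 = 0.
The nim-sum is 0, so this is a P-position: the player to move is in a losing position under optimal play.

Losing position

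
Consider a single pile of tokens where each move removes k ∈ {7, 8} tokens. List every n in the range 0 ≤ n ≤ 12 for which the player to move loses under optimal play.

Grundy values for subtraction set {7, 8}:
k:     0  1  2  3  4  5  6  7  8  9 10 11 12
g(k):  0  0  0  0  0  0  0  1  1  1  1  1  1
The P-positions (g = 0) in 0..12 are 0, 1, 2, 3, 4, 5, 6.

0, 1, 2, 3, 4, 5, 6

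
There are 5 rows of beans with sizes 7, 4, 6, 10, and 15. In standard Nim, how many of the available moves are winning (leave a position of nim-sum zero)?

Bitwise XOR of the heap sizes:
  0111  (7)
  0100  (4)
  0110  (6)
  1010  (10)
  1111  (15)
  ----
  0000  (0)
The nim-sum is already 0, so every move leaves a nonzero nim-sum — there are no winning moves.

0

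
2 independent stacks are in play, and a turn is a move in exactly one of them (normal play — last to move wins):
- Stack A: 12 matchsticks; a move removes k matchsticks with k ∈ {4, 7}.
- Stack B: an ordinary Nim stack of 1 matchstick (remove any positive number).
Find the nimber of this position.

Build the Grundy sequence for stack A with g(k) = mex{g(k−s) : s ∈ {4, 7}, s ≤ k}:
g(0) = mex{} = 0
g(1) = mex{} = 0
g(2) = mex{} = 0
g(3) = mex{} = 0
g(4) = mex{0} = 1
g(5) = mex{0} = 1
g(6) = mex{0} = 1
g(7) = mex{0} = 1
g(8) = mex{0,1} = 2
g(9) = mex{0,1} = 2
g(10) = mex{0,1} = 2
g(11) = mex{1} = 0
g(12) = mex{1,2} = 0
So g(12) = 0.
Stack B is a plain Nim stack of size 1, so its Grundy value is 1.
The value of a disjunctive sum is the nim-sum of the parts.
Combined value = 0 ⊕ 1 = 1.

1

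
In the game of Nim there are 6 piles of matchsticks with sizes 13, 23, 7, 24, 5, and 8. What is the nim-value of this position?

Bitwise XOR of the heap sizes:
  01101  (13)
  10111  (23)
  00111  (7)
  11000  (24)
  00101  (5)
  01000  (8)
  -----
  01000  (8)

8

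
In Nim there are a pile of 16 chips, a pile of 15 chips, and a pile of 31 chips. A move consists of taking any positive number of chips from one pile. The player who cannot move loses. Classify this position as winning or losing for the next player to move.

Bitwise XOR of the heap sizes:
  10000  (16)
  01111  (15)
  11111  (31)
  -----
  00000  (0)
The nim-sum is 0, so this is a P-position: the player to move is in a losing position under optimal play.

Losing position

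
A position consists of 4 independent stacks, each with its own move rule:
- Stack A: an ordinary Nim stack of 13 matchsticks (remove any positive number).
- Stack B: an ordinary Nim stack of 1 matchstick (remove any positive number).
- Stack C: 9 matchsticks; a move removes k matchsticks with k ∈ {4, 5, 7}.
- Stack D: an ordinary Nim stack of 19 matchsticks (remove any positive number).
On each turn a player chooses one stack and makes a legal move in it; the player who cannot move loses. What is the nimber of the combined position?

29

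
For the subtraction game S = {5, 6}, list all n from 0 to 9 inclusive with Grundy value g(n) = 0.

Grundy values for subtraction set {5, 6}:
k:     0  1  2  3  4  5  6  7  8  9
g(k):  0  0  0  0  0  1  1  1  1  1
The P-positions (g = 0) in 0..9 are 0, 1, 2, 3, 4.

0, 1, 2, 3, 4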